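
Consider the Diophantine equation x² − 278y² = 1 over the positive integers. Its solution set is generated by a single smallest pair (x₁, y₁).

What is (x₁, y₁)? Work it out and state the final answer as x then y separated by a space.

2501 150

d=278: √d = [16; 1,2,16,2,1,32] (ℓ=6, even), read p_5/q_5
i=0: a=16 ⇒ p=16, q=1
…
i=2: a=2 ⇒ p=50, q=3
…
i=4: a=2 ⇒ p=1684, q=101
i=5: a=1 ⇒ p=2501, q=150
→ (2501, 150).  Check: 2501²=6255001, 278·150²=6255000, difference 1.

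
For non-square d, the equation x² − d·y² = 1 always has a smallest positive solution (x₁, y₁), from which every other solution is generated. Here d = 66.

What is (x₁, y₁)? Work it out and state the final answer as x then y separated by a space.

65 8

√66 → a₀=8, period (8,16); ℓ=2 even so k=1
i=0: a=8 ⇒ p=8, q=1
i=1: a=8 ⇒ p=65, q=8
fundamental: x₁=65, y₁=8  (since 4225 − 66·64 = 1)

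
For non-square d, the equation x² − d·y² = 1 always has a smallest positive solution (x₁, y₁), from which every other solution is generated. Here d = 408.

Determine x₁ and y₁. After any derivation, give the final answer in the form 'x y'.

d=408: √d = [20; 5,40] (ℓ=2, even), read p_1/q_1
i=0: a=20 ⇒ p=20, q=1
i=1: a=5 ⇒ p=101, q=5
(x₁, y₁) = (101, 5);  101² − 408·5² = 1 ✓

101 5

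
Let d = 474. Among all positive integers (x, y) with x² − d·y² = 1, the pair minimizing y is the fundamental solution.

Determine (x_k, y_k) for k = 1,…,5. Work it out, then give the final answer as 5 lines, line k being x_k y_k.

193549 8890
74922430801 3441301220
29002323118011949 1332120819650670
11226741274261267003201 515661305041693754440
4345849093754985611287088749 199611459857697448136564450

√474 = [21; 1,3,2,1,1,…,3,1,42, …], period ℓ=14 (even) → k=13
a_0=21:  p_0=21·1+0=21,  q_0=21·0+1=1
a_1=1:  p_1=1·21+1=22,  q_1=1·1+0=1
…
a_3=2:  p_3=2·87+22=196,  q_3=2·4+1=9
a_4=1:  p_4=1·196+87=283,  q_4=1·9+4=13
a_5=1:  p_5=1·283+196=479,  q_5=1·13+9=22
a_6=1:  p_6=1·479+283=762,  q_6=1·22+13=35
a_7=6:  p_7=6·762+479=5051,  q_7=6·35+22=232
a_8=1:  p_8=1·5051+762=5813,  q_8=1·232+35=267
a_9=1:  p_9=1·5813+5051=10864,  q_9=1·267+232=499
a_10=1:  p_10=1·10864+5813=16677,  q_10=1·499+267=766
a_11=2:  p_11=2·16677+10864=44218,  q_11=2·766+499=2031
a_12=3:  p_12=3·44218+16677=149331,  q_12=3·2031+766=6859
a_13=1:  p_13=1·149331+44218=193549,  q_13=1·6859+2031=8890
fundamental: x₁=193549, y₁=8890  (since 37461215401 − 474·79032100 = 1)
n=2: (193549,8890)∘(193549,8890) = (193549·193549+474·8890·8890, 193549·8890+8890·193549) = (74922430801,3441301220)
n=3: (74922430801,3441301220)∘(193549,8890) = (193549·74922430801+474·8890·3441301220, 193549·3441301220+8890·74922430801) = (29002323118011949,1332120819650670)
n=4: (29002323118011949,1332120819650670)∘(193549,8890) = (193549·29002323118011949+474·8890·1332120819650670, 193549·1332120819650670+8890·29002323118011949) = (11226741274261267003201,515661305041693754440)
n=5: (11226741274261267003201,515661305041693754440)∘(193549,8890) = (193549·11226741274261267003201+474·8890·515661305041693754440, 193549·515661305041693754440+8890·11226741274261267003201) = (4345849093754985611287088749,199611459857697448136564450)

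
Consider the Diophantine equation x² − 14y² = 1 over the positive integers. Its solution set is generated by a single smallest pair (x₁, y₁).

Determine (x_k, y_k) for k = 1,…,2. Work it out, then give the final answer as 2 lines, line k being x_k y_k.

[3; 1,2,1,6] for √14; ℓ=4 ⇒ convergent index 3
i=0: a=3 ⇒ p=3, q=1
…
i=2: a=2 ⇒ p=11, q=3
i=3: a=1 ⇒ p=15, q=4
fundamental: x₁=15, y₁=4  (since 225 − 14·16 = 1)
n=2: (15,4)∘(15,4) = (15·15+14·4·4, 15·4+4·15) = (449,120)

15 4
449 120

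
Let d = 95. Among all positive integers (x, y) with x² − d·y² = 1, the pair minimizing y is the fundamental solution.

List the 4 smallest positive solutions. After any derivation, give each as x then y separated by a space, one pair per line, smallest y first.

√95 = [9; 1,2,1,18, …], period ℓ=4 (even) → k=3
a_0=9:  p_0=9·1+0=9,  q_0=9·0+1=1
a_1=1:  p_1=1·9+1=10,  q_1=1·1+0=1
a_2=2:  p_2=2·10+9=29,  q_2=2·1+1=3
a_3=1:  p_3=1·29+10=39,  q_3=1·3+1=4
(x₁, y₁) = (39, 4);  39² − 95·4² = 1 ✓
(x_2, y_2) = (39·39 + 95·4·4, 39·4 + 4·39) = (3041, 312)
(x_3, y_3) = (39·3041 + 95·4·312, 39·312 + 4·3041) = (237159, 24332)
(x_4, y_4) = (39·237159 + 95·4·24332, 39·24332 + 4·237159) = (18495361, 1897584)

39 4
3041 312
237159 24332
18495361 1897584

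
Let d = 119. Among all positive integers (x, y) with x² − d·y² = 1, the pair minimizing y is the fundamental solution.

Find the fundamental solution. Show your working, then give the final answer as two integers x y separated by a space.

120 11

d=119: √d = [10; 1,9,1,20] (ℓ=4, even), read p_3/q_3
a_0=10:  p_0=10·1+0=10,  q_0=10·0+1=1
…
a_2=9:  p_2=9·11+10=109,  q_2=9·1+1=10
a_3=1:  p_3=1·109+11=120,  q_3=1·10+1=11
→ (120, 11).  Check: 120²=14400, 119·11²=14399, difference 1.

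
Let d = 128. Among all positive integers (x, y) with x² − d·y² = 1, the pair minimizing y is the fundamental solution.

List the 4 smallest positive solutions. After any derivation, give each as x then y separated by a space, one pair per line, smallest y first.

577 51
665857 58854
768398401 67917465
886731088897 78376695756

√128 = [11; 3,5,3,22, …], period ℓ=4 (even) → k=3
k=0  a_k=11  p_k/q_k = 11/1
…
k=2  a_k=5  p_k/q_k = 181/16
k=3  a_k=3  p_k/q_k = 577/51
→ (577, 51).  Check: 577²=332929, 128·51²=332928, difference 1.
k=2:  x_2 = 577·577+128·51·51 = 665857,  y_2 = 577·51+51·577 = 58854
k=3:  x_3 = 577·665857+128·51·58854 = 768398401,  y_3 = 577·58854+51·665857 = 67917465
k=4:  x_4 = 577·768398401+128·51·67917465 = 886731088897,  y_4 = 577·67917465+51·768398401 = 78376695756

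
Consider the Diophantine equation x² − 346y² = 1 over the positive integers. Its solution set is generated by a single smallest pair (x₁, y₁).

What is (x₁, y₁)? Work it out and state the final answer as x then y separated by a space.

17299 930

√346 → a₀=18, period (1,1,1,1,36); ℓ=5 odd so k=9
step 0: (18, 1)  from 18·(1,0) + (0,1)
step 1: (19, 1)  from 1·(18,1) + (1,0)
step 2: (37, 2)  from 1·(19,1) + (18,1)
step 3: (56, 3)  from 1·(37,2) + (19,1)
step 4: (93, 5)  from 1·(56,3) + (37,2)
step 5: (3404, 183)  from 36·(93,5) + (56,3)
step 6: (3497, 188)  from 1·(3404,183) + (93,5)
step 7: (6901, 371)  from 1·(3497,188) + (3404,183)
step 8: (10398, 559)  from 1·(6901,371) + (3497,188)
step 9: (17299, 930)  from 1·(10398,559) + (6901,371)
fundamental: x₁=17299, y₁=930  (since 299255401 − 346·864900 = 1)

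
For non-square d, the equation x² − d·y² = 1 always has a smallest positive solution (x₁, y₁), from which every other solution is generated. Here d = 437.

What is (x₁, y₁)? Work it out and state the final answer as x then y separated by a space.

4599 220

√437 = [20; 1,9,2,9,1,40, …], period ℓ=6 (even) → k=5
step 0: (20, 1)  from 20·(1,0) + (0,1)
step 1: (21, 1)  from 1·(20,1) + (1,0)
step 2: (209, 10)  from 9·(21,1) + (20,1)
step 3: (439, 21)  from 2·(209,10) + (21,1)
step 4: (4160, 199)  from 9·(439,21) + (209,10)
step 5: (4599, 220)  from 1·(4160,199) + (439,21)
fundamental: x₁=4599, y₁=220  (since 21150801 − 437·48400 = 1)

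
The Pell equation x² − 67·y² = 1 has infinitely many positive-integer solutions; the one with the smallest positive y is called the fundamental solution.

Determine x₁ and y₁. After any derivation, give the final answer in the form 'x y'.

48842 5967

d=67: √d = [8; 5,2,1,1,7,1,1,2,5,16] (ℓ=10, even), read p_9/q_9
k=0  a_k=8  p_k/q_k = 8/1
…
k=2  a_k=2  p_k/q_k = 90/11
k=3  a_k=1  p_k/q_k = 131/16
…
k=5  a_k=7  p_k/q_k = 1678/205
…
k=8  a_k=2  p_k/q_k = 9053/1106
k=9  a_k=5  p_k/q_k = 48842/5967
(x₁, y₁) = (48842, 5967);  48842² − 67·5967² = 1 ✓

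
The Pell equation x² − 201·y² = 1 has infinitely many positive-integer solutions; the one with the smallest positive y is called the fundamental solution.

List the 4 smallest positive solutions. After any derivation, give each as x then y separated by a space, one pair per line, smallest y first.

[14; 5,1,1,1,2,…,1,5,28] for √201; ℓ=14 ⇒ convergent index 13
i=0: a=14 ⇒ p=14, q=1
…
i=8: a=1 ⇒ p=8549, q=603
…
i=12: a=1 ⇒ p=91402, q=6447
i=13: a=5 ⇒ p=515095, q=36332
fundamental: x₁=515095, y₁=36332  (since 265322859025 − 201·1320014224 = 1)
k=2:  x_2 = 515095·515095+201·36332·36332 = 530645718049,  y_2 = 515095·36332+36332·515095 = 37428863080
k=3:  x_3 = 515095·530645718049+201·36332·37428863080 = 546665912276384215,  y_3 = 515095·37428863080+36332·530645718049 = 38558840456348868
k=4:  x_4 = 515095·546665912276384215+201·36332·38558840456348868 = 563169756167477608732801,  y_4 = 515095·38558840456348868+36332·546665912276384215 = 39722931849688611461840

515095 36332
530645718049 37428863080
546665912276384215 38558840456348868
563169756167477608732801 39722931849688611461840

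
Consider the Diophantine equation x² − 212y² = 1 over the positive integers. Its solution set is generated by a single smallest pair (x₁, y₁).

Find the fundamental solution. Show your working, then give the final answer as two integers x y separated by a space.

√212 → a₀=14, period (1,1,3,1,1,…,1,1,28); ℓ=14 even so k=13
a_0=14:  p_0=14·1+0=14,  q_0=14·0+1=1
…
a_2=1:  p_2=1·15+14=29,  q_2=1·1+1=2
…
a_11=3:  p_11=3·7979+5198=29135,  q_11=3·548+357=2001
a_12=1:  p_12=1·29135+7979=37114,  q_12=1·2001+548=2549
a_13=1:  p_13=1·37114+29135=66249,  q_13=1·2549+2001=4550
→ (66249, 4550).  Check: 66249²=4388930001, 212·4550²=4388930000, difference 1.

66249 4550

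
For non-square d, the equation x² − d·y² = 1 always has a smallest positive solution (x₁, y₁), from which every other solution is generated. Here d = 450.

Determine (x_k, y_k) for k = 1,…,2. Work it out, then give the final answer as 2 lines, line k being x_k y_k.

√450 = [21; 4,1,2,4,2,1,4,42, …], period ℓ=8 (even) → k=7
k=0  a_k=21  p_k/q_k = 21/1
k=1  a_k=4  p_k/q_k = 85/4
…
k=3  a_k=2  p_k/q_k = 297/14
…
k=5  a_k=2  p_k/q_k = 2885/136
k=6  a_k=1  p_k/q_k = 4179/197
k=7  a_k=4  p_k/q_k = 19601/924
(x₁, y₁) = (19601, 924);  19601² − 450·924² = 1 ✓
(x_2, y_2) = (19601·19601 + 450·924·924, 19601·924 + 924·19601) = (768398401, 36222648)

19601 924
768398401 36222648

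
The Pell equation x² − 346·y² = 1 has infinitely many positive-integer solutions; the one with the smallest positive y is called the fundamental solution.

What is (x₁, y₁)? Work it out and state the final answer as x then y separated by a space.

17299 930

[18; 1,1,1,1,36] for √346; ℓ=5 ⇒ convergent index 9
step 0: (18, 1)  from 18·(1,0) + (0,1)
…
step 2: (37, 2)  from 1·(19,1) + (18,1)
step 3: (56, 3)  from 1·(37,2) + (19,1)
step 4: (93, 5)  from 1·(56,3) + (37,2)
…
step 6: (3497, 188)  from 1·(3404,183) + (93,5)
…
step 8: (10398, 559)  from 1·(6901,371) + (3497,188)
step 9: (17299, 930)  from 1·(10398,559) + (6901,371)
fundamental: x₁=17299, y₁=930  (since 299255401 − 346·864900 = 1)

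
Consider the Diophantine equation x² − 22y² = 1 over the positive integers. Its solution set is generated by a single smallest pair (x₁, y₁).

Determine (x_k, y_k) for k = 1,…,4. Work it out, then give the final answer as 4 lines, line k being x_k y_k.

197 42
77617 16548
30580901 6519870
12048797377 2568812232

√22 = [4; 1,2,4,2,1,8, …], period ℓ=6 (even) → k=5
k=0  a_k=4  p_k/q_k = 4/1
k=1  a_k=1  p_k/q_k = 5/1
…
k=4  a_k=2  p_k/q_k = 136/29
k=5  a_k=1  p_k/q_k = 197/42
fundamental: x₁=197, y₁=42  (since 38809 − 22·1764 = 1)
(x_2, y_2) = (197·197 + 22·42·42, 197·42 + 42·197) = (77617, 16548)
(x_3, y_3) = (197·77617 + 22·42·16548, 197·16548 + 42·77617) = (30580901, 6519870)
(x_4, y_4) = (197·30580901 + 22·42·6519870, 197·6519870 + 42·30580901) = (12048797377, 2568812232)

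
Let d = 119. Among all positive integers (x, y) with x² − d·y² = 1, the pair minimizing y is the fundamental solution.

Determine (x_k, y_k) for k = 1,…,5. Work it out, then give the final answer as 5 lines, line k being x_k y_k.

[10; 1,9,1,20] for √119; ℓ=4 ⇒ convergent index 3
step 0: (10, 1)  from 10·(1,0) + (0,1)
step 1: (11, 1)  from 1·(10,1) + (1,0)
step 2: (109, 10)  from 9·(11,1) + (10,1)
step 3: (120, 11)  from 1·(109,10) + (11,1)
→ (120, 11).  Check: 120²=14400, 119·11²=14399, difference 1.
(120+11√119)^2 = 28799 + 2640√119
(120+11√119)^3 = 6911640 + 633589√119
(120+11√119)^4 = 1658764801 + 152058720√119
(120+11√119)^5 = 398096640600 + 36493459211√119

120 11
28799 2640
6911640 633589
1658764801 152058720
398096640600 36493459211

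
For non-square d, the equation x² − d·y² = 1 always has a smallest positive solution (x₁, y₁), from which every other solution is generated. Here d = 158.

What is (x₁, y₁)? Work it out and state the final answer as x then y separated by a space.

7743 616

[12; 1,1,3,12,3,1,1,24] for √158; ℓ=8 ⇒ convergent index 7
a_0=12:  p_0=12·1+0=12,  q_0=12·0+1=1
…
a_4=12:  p_4=12·88+25=1081,  q_4=12·7+2=86
…
a_6=1:  p_6=1·3331+1081=4412,  q_6=1·265+86=351
a_7=1:  p_7=1·4412+3331=7743,  q_7=1·351+265=616
(x₁, y₁) = (7743, 616);  7743² − 158·616² = 1 ✓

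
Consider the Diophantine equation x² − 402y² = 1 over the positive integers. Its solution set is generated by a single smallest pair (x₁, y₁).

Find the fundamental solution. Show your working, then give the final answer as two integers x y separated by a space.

401 20

√402 = [20; 20,40, …], period ℓ=2 (even) → k=1
k=0  a_k=20  p_k/q_k = 20/1
k=1  a_k=20  p_k/q_k = 401/20
(x₁, y₁) = (401, 20);  401² − 402·20² = 1 ✓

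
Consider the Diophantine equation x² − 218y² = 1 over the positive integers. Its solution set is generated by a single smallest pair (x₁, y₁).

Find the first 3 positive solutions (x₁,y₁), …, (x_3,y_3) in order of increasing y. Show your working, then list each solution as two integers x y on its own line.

d=218: √d = [14; 1,3,3,1,28] (ℓ=5, odd), read p_9/q_9
k=0  a_k=14  p_k/q_k = 14/1
…
k=6  a_k=1  p_k/q_k = 7471/506
…
k=8  a_k=3  p_k/q_k = 96370/6527
k=9  a_k=1  p_k/q_k = 126003/8534
→ (126003, 8534).  Check: 126003²=15876756009, 218·8534²=15876756008, difference 1.
n=2: (126003,8534)∘(126003,8534) = (126003·126003+218·8534·8534, 126003·8534+8534·126003) = (31753512017,2150619204)
n=3: (31753512017,2150619204)∘(126003,8534) = (126003·31753512017+218·8534·2150619204, 126003·2150619204+8534·31753512017) = (8002075549230099,541968943114690)

126003 8534
31753512017 2150619204
8002075549230099 541968943114690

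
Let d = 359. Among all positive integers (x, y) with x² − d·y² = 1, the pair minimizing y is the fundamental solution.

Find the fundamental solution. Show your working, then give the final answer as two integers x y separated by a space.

[18; 1,17,1,36] for √359; ℓ=4 ⇒ convergent index 3
k=0  a_k=18  p_k/q_k = 18/1
k=1  a_k=1  p_k/q_k = 19/1
k=2  a_k=17  p_k/q_k = 341/18
k=3  a_k=1  p_k/q_k = 360/19
(x₁, y₁) = (360, 19);  360² − 359·19² = 1 ✓

360 19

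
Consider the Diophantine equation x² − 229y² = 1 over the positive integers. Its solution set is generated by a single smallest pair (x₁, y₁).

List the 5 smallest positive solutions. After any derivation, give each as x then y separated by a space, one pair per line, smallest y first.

√229 → a₀=15, period (7,1,1,7,30); ℓ=5 odd so k=9
a_0=15:  p_0=15·1+0=15,  q_0=15·0+1=1
…
a_2=1:  p_2=1·106+15=121,  q_2=1·7+1=8
…
a_4=7:  p_4=7·227+121=1710,  q_4=7·15+8=113
…
a_8=1:  p_8=1·413926+362399=776325,  q_8=1·27353+23948=51301
a_9=7:  p_9=7·776325+413926=5848201,  q_9=7·51301+27353=386460
→ (5848201, 386460).  Check: 5848201²=34201454936401, 229·386460²=34201454936400, difference 1.
n=2: (5848201,386460)∘(5848201,386460) = (5848201·5848201+229·386460·386460, 5848201·386460+386460·5848201) = (68402909872801,4520191516920)
n=3: (68402909872801,4520191516920)∘(5848201,386460) = (5848201·68402909872801+229·386460·4520191516920, 5848201·4520191516920+386460·68402909872801) = (800067931842043513801,52869977098885735380)
n=4: (800067931842043513801,52869977098885735380)∘(5848201,386460) = (5848201·800067931842043513801+229·386460·52869977098885735380, 5848201·52869977098885735380+386460·800067931842043513801) = (9357916158133073035999171201,618388505879356792878585840)
n=5: (9357916158133073035999171201,618388505879356792878585840)∘(5848201,386460) = (5848201·9357916158133073035999171201+229·386460·618388505879356792878585840, 5848201·618388505879356792878585840+386460·9357916158133073035999171201) = (109453949267819191656474935990205001,7232920556944267680961578290412300)

5848201 386460
68402909872801 4520191516920
800067931842043513801 52869977098885735380
9357916158133073035999171201 618388505879356792878585840
109453949267819191656474935990205001 7232920556944267680961578290412300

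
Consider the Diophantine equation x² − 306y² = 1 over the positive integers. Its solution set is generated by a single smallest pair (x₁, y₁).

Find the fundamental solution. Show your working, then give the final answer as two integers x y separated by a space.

35 2

√306 → a₀=17, period (2,34); ℓ=2 even so k=1
step 0: (17, 1)  from 17·(1,0) + (0,1)
step 1: (35, 2)  from 2·(17,1) + (1,0)
→ (35, 2).  Check: 35²=1225, 306·2²=1224, difference 1.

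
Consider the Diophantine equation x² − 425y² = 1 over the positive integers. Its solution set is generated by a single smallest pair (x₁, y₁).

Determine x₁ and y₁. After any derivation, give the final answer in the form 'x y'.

d=425: √d = [20; 1,1,1,1,1,1,40] (ℓ=7, odd), read p_13/q_13
a_0=20:  p_0=20·1+0=20,  q_0=20·0+1=1
a_1=1:  p_1=1·20+1=21,  q_1=1·1+0=1
a_2=1:  p_2=1·21+20=41,  q_2=1·1+1=2
a_3=1:  p_3=1·41+21=62,  q_3=1·2+1=3
a_4=1:  p_4=1·62+41=103,  q_4=1·3+2=5
a_5=1:  p_5=1·103+62=165,  q_5=1·5+3=8
a_6=1:  p_6=1·165+103=268,  q_6=1·8+5=13
…
a_8=1:  p_8=1·10885+268=11153,  q_8=1·528+13=541
a_9=1:  p_9=1·11153+10885=22038,  q_9=1·541+528=1069
a_10=1:  p_10=1·22038+11153=33191,  q_10=1·1069+541=1610
a_11=1:  p_11=1·33191+22038=55229,  q_11=1·1610+1069=2679
a_12=1:  p_12=1·55229+33191=88420,  q_12=1·2679+1610=4289
a_13=1:  p_13=1·88420+55229=143649,  q_13=1·4289+2679=6968
(x₁, y₁) = (143649, 6968);  143649² − 425·6968² = 1 ✓

143649 6968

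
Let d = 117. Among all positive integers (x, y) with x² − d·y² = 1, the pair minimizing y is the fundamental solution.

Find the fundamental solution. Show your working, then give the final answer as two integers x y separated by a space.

649 60

√117 → a₀=10, period (1,4,2,4,1,20); ℓ=6 even so k=5
k=0  a_k=10  p_k/q_k = 10/1
…
k=4  a_k=4  p_k/q_k = 530/49
k=5  a_k=1  p_k/q_k = 649/60
→ (649, 60).  Check: 649²=421201, 117·60²=421200, difference 1.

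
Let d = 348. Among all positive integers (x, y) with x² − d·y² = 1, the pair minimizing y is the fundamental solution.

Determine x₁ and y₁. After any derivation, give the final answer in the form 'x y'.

1567 84

√348 = [18; 1,1,1,8,1,1,1,36, …], period ℓ=8 (even) → k=7
a_0=18:  p_0=18·1+0=18,  q_0=18·0+1=1
a_1=1:  p_1=1·18+1=19,  q_1=1·1+0=1
…
a_3=1:  p_3=1·37+19=56,  q_3=1·2+1=3
a_4=8:  p_4=8·56+37=485,  q_4=8·3+2=26
a_5=1:  p_5=1·485+56=541,  q_5=1·26+3=29
a_6=1:  p_6=1·541+485=1026,  q_6=1·29+26=55
a_7=1:  p_7=1·1026+541=1567,  q_7=1·55+29=84
fundamental: x₁=1567, y₁=84  (since 2455489 − 348·7056 = 1)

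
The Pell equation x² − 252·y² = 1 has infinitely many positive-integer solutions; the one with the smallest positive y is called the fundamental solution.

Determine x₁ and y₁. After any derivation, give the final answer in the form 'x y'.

√252 → a₀=15, period (1,6,1,30); ℓ=4 even so k=3
k=0  a_k=15  p_k/q_k = 15/1
k=1  a_k=1  p_k/q_k = 16/1
k=2  a_k=6  p_k/q_k = 111/7
k=3  a_k=1  p_k/q_k = 127/8
→ (127, 8).  Check: 127²=16129, 252·8²=16128, difference 1.

127 8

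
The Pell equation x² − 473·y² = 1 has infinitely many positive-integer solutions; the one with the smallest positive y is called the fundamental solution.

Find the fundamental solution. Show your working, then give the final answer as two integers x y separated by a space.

[21; 1,2,1,42] for √473; ℓ=4 ⇒ convergent index 3
i=0: a=21 ⇒ p=21, q=1
i=1: a=1 ⇒ p=22, q=1
i=2: a=2 ⇒ p=65, q=3
i=3: a=1 ⇒ p=87, q=4
fundamental: x₁=87, y₁=4  (since 7569 − 473·16 = 1)

87 4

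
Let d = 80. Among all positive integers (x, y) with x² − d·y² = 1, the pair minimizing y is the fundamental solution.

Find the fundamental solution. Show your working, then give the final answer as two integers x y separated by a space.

d=80: √d = [8; 1,16] (ℓ=2, even), read p_1/q_1
a_0=8:  p_0=8·1+0=8,  q_0=8·0+1=1
a_1=1:  p_1=1·8+1=9,  q_1=1·1+0=1
fundamental: x₁=9, y₁=1  (since 81 − 80·1 = 1)

9 1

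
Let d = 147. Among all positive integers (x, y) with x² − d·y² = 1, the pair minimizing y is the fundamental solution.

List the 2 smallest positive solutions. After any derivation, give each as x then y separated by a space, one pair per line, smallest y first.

d=147: √d = [12; 8,24] (ℓ=2, even), read p_1/q_1
i=0: a=12 ⇒ p=12, q=1
i=1: a=8 ⇒ p=97, q=8
→ (97, 8).  Check: 97²=9409, 147·8²=9408, difference 1.
n=2: (97,8)∘(97,8) = (97·97+147·8·8, 97·8+8·97) = (18817,1552)

97 8
18817 1552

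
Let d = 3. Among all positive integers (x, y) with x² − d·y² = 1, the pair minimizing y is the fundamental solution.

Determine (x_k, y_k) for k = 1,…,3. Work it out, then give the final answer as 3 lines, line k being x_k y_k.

√3 = [1; 1,2, …], period ℓ=2 (even) → k=1
step 0: (1, 1)  from 1·(1,0) + (0,1)
step 1: (2, 1)  from 1·(1,1) + (1,0)
fundamental: x₁=2, y₁=1  (since 4 − 3·1 = 1)
k=2:  x_2 = 2·2+3·1·1 = 7,  y_2 = 2·1+1·2 = 4
k=3:  x_3 = 2·7+3·1·4 = 26,  y_3 = 2·4+1·7 = 15

2 1
7 4
26 15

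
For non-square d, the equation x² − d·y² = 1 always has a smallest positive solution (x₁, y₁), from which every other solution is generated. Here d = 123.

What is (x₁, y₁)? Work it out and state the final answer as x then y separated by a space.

d=123: √d = [11; 11,22] (ℓ=2, even), read p_1/q_1
i=0: a=11 ⇒ p=11, q=1
i=1: a=11 ⇒ p=122, q=11
(x₁, y₁) = (122, 11);  122² − 123·11² = 1 ✓

122 11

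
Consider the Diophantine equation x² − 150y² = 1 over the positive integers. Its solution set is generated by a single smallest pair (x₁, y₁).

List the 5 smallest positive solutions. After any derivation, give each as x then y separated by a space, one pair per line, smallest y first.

√150 = [12; 4,24, …], period ℓ=2 (even) → k=1
a_0=12:  p_0=12·1+0=12,  q_0=12·0+1=1
a_1=4:  p_1=4·12+1=49,  q_1=4·1+0=4
fundamental: x₁=49, y₁=4  (since 2401 − 150·16 = 1)
n=2: (49,4)∘(49,4) = (49·49+150·4·4, 49·4+4·49) = (4801,392)
n=3: (4801,392)∘(49,4) = (49·4801+150·4·392, 49·392+4·4801) = (470449,38412)
n=4: (470449,38412)∘(49,4) = (49·470449+150·4·38412, 49·38412+4·470449) = (46099201,3763984)
n=5: (46099201,3763984)∘(49,4) = (49·46099201+150·4·3763984, 49·3763984+4·46099201) = (4517251249,368832020)

49 4
4801 392
470449 38412
46099201 3763984
4517251249 368832020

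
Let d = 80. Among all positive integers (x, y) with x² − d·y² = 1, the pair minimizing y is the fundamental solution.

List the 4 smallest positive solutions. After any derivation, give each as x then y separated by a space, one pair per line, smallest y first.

√80 → a₀=8, period (1,16); ℓ=2 even so k=1
step 0: (8, 1)  from 8·(1,0) + (0,1)
step 1: (9, 1)  from 1·(8,1) + (1,0)
fundamental: x₁=9, y₁=1  (since 81 − 80·1 = 1)
n=2: (9,1)∘(9,1) = (9·9+80·1·1, 9·1+1·9) = (161,18)
n=3: (161,18)∘(9,1) = (9·161+80·1·18, 9·18+1·161) = (2889,323)
n=4: (2889,323)∘(9,1) = (9·2889+80·1·323, 9·323+1·2889) = (51841,5796)

9 1
161 18
2889 323
51841 5796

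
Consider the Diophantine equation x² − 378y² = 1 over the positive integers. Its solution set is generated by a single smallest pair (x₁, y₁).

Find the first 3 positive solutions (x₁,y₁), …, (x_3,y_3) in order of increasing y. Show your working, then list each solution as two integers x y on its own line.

d=378: √d = [19; 2,3,1,4,1,3,2,38] (ℓ=8, even), read p_7/q_7
i=0: a=19 ⇒ p=19, q=1
i=1: a=2 ⇒ p=39, q=2
…
i=4: a=4 ⇒ p=836, q=43
i=5: a=1 ⇒ p=1011, q=52
i=6: a=3 ⇒ p=3869, q=199
i=7: a=2 ⇒ p=8749, q=450
fundamental: x₁=8749, y₁=450  (since 76545001 − 378·202500 = 1)
k=2:  x_2 = 8749·8749+378·450·450 = 153090001,  y_2 = 8749·450+450·8749 = 7874100
k=3:  x_3 = 8749·153090001+378·450·7874100 = 2678768828749,  y_3 = 8749·7874100+450·153090001 = 137781001350

8749 450
153090001 7874100
2678768828749 137781001350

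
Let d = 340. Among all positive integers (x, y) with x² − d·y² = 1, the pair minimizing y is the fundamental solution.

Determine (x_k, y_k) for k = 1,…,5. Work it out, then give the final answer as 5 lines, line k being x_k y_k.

[18; 2,3,1,1,1,…,3,2,36] for √340; ℓ=14 ⇒ convergent index 13
step 0: (18, 1)  from 18·(1,0) + (0,1)
step 1: (37, 2)  from 2·(18,1) + (1,0)
step 2: (129, 7)  from 3·(37,2) + (18,1)
step 3: (166, 9)  from 1·(129,7) + (37,2)
step 4: (295, 16)  from 1·(166,9) + (129,7)
step 5: (461, 25)  from 1·(295,16) + (166,9)
step 6: (756, 41)  from 1·(461,25) + (295,16)
…
step 9: (13774, 747)  from 1·(7265,394) + (6509,353)
step 10: (21039, 1141)  from 1·(13774,747) + (7265,394)
step 11: (34813, 1888)  from 1·(21039,1141) + (13774,747)
step 12: (125478, 6805)  from 3·(34813,1888) + (21039,1141)
step 13: (285769, 15498)  from 2·(125478,6805) + (34813,1888)
(x₁, y₁) = (285769, 15498);  285769² − 340·15498² = 1 ✓
(x_2, y_2) = (285769·285769 + 340·15498·15498, 285769·15498 + 15498·285769) = (163327842721, 8857695924)
(x_3, y_3) = (285769·163327842721 + 340·15498·8857695924, 285769·8857695924 + 15498·163327842721) = (93348068572789129, 5062509812995614)
(x_4, y_4) = (285769·93348068572789129 + 340·15498·5062509812995614, 285769·5062509812995614 + 15498·93348068572789129) = (53351968415791425367681, 2893416733491029538408)
(x_5, y_5) = (285769·53351968415791425367681 + 340·15498·2893416733491029538408, 285769·2893416733491029538408 + 15498·53351968415791425367681) = (30492677324331251603220874249, 1653697613020933530509635890)

285769 15498
163327842721 8857695924
93348068572789129 5062509812995614
53351968415791425367681 2893416733491029538408
30492677324331251603220874249 1653697613020933530509635890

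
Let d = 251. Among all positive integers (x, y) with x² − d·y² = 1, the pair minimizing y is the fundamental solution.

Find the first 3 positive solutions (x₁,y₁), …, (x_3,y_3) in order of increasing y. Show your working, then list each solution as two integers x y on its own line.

3674890 231957
27009633024199 1704832919460
198514860608593651330 12530146894788486843

[15; 1,5,2,1,2,…,5,1,30] for √251; ℓ=14 ⇒ convergent index 13
a_0=15:  p_0=15·1+0=15,  q_0=15·0+1=1
a_1=1:  p_1=1·15+1=16,  q_1=1·1+0=1
…
a_3=2:  p_3=2·95+16=206,  q_3=2·6+1=13
a_4=1:  p_4=1·206+95=301,  q_4=1·13+6=19
…
a_7=15:  p_7=15·1917+808=29563,  q_7=15·121+51=1866
a_8=2:  p_8=2·29563+1917=61043,  q_8=2·1866+121=3853
…
a_10=1:  p_10=1·151649+61043=212692,  q_10=1·9572+3853=13425
a_11=2:  p_11=2·212692+151649=577033,  q_11=2·13425+9572=36422
a_12=5:  p_12=5·577033+212692=3097857,  q_12=5·36422+13425=195535
a_13=1:  p_13=1·3097857+577033=3674890,  q_13=1·195535+36422=231957
(x₁, y₁) = (3674890, 231957);  3674890² − 251·231957² = 1 ✓
n=2: (3674890,231957)∘(3674890,231957) = (3674890·3674890+251·231957·231957, 3674890·231957+231957·3674890) = (27009633024199,1704832919460)
n=3: (27009633024199,1704832919460)∘(3674890,231957) = (3674890·27009633024199+251·231957·1704832919460, 3674890·1704832919460+231957·27009633024199) = (198514860608593651330,12530146894788486843)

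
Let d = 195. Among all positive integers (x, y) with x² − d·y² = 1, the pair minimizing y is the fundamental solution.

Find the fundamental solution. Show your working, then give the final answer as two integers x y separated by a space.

d=195: √d = [13; 1,26] (ℓ=2, even), read p_1/q_1
step 0: (13, 1)  from 13·(1,0) + (0,1)
step 1: (14, 1)  from 1·(13,1) + (1,0)
(x₁, y₁) = (14, 1);  14² − 195·1² = 1 ✓

14 1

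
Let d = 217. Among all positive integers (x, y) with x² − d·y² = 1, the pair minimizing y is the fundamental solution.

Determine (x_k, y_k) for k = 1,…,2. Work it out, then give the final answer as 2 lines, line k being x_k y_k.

d=217: √d = [14; 1,2,1,2,1,…,2,1,28] (ℓ=16, even), read p_15/q_15
a_0=14:  p_0=14·1+0=14,  q_0=14·0+1=1
…
a_5=1:  p_5=1·162+59=221,  q_5=1·11+4=15
a_6=1:  p_6=1·221+162=383,  q_6=1·15+11=26
…
a_8=4:  p_8=4·3668+383=15055,  q_8=4·249+26=1022
a_9=9:  p_9=9·15055+3668=139163,  q_9=9·1022+249=9447
…
a_11=1:  p_11=1·154218+139163=293381,  q_11=1·10469+9447=19916
a_12=2:  p_12=2·293381+154218=740980,  q_12=2·19916+10469=50301
…
a_14=2:  p_14=2·1034361+740980=2809702,  q_14=2·70217+50301=190735
a_15=1:  p_15=1·2809702+1034361=3844063,  q_15=1·190735+70217=260952
fundamental: x₁=3844063, y₁=260952  (since 14776820347969 − 217·68095946304 = 1)
k=2:  x_2 = 3844063·3844063+217·260952·260952 = 29553640695937,  y_2 = 3844063·260952+260952·3844063 = 2006231855952

3844063 260952
29553640695937 2006231855952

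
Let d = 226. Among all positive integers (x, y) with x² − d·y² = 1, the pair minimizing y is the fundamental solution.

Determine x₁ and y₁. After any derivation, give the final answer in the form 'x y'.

√226 → a₀=15, period (30); ℓ=1 odd so k=1
step 0: (15, 1)  from 15·(1,0) + (0,1)
step 1: (451, 30)  from 30·(15,1) + (1,0)
→ (451, 30).  Check: 451²=203401, 226·30²=203400, difference 1.

451 30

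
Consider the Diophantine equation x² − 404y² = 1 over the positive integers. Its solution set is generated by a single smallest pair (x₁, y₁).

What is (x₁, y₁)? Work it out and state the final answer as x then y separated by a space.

√404 → a₀=20, period (10,40); ℓ=2 even so k=1
i=0: a=20 ⇒ p=20, q=1
i=1: a=10 ⇒ p=201, q=10
→ (201, 10).  Check: 201²=40401, 404·10²=40400, difference 1.

201 10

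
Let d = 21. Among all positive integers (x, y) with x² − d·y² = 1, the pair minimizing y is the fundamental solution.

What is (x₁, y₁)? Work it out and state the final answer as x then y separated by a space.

55 12

√21 = [4; 1,1,2,1,1,8, …], period ℓ=6 (even) → k=5
step 0: (4, 1)  from 4·(1,0) + (0,1)
step 1: (5, 1)  from 1·(4,1) + (1,0)
step 2: (9, 2)  from 1·(5,1) + (4,1)
step 3: (23, 5)  from 2·(9,2) + (5,1)
step 4: (32, 7)  from 1·(23,5) + (9,2)
step 5: (55, 12)  from 1·(32,7) + (23,5)
(x₁, y₁) = (55, 12);  55² − 21·12² = 1 ✓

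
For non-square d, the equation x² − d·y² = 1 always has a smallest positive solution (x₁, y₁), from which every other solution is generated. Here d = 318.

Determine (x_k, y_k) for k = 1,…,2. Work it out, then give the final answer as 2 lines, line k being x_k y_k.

√318 = [17; 1,4,1,34, …], period ℓ=4 (even) → k=3
step 0: (17, 1)  from 17·(1,0) + (0,1)
…
step 2: (89, 5)  from 4·(18,1) + (17,1)
step 3: (107, 6)  from 1·(89,5) + (18,1)
(x₁, y₁) = (107, 6);  107² − 318·6² = 1 ✓
n=2: (107,6)∘(107,6) = (107·107+318·6·6, 107·6+6·107) = (22897,1284)

107 6
22897 1284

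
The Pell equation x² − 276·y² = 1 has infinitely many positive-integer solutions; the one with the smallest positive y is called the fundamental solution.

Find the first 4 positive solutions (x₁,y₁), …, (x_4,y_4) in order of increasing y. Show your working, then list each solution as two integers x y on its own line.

7775 468
120901249 7277400
1880014414175 113163569532
29234224019520001 1759693498945200

√276 → a₀=16, period (1,1,1,1,2,2,2,1,1,1,1,32); ℓ=12 even so k=11
i=0: a=16 ⇒ p=16, q=1
i=1: a=1 ⇒ p=17, q=1
i=2: a=1 ⇒ p=33, q=2
i=3: a=1 ⇒ p=50, q=3
i=4: a=1 ⇒ p=83, q=5
i=5: a=2 ⇒ p=216, q=13
…
i=7: a=2 ⇒ p=1246, q=75
i=8: a=1 ⇒ p=1761, q=106
i=9: a=1 ⇒ p=3007, q=181
i=10: a=1 ⇒ p=4768, q=287
i=11: a=1 ⇒ p=7775, q=468
(x₁, y₁) = (7775, 468);  7775² − 276·468² = 1 ✓
k=2:  x_2 = 7775·7775+276·468·468 = 120901249,  y_2 = 7775·468+468·7775 = 7277400
k=3:  x_3 = 7775·120901249+276·468·7277400 = 1880014414175,  y_3 = 7775·7277400+468·120901249 = 113163569532
k=4:  x_4 = 7775·1880014414175+276·468·113163569532 = 29234224019520001,  y_4 = 7775·113163569532+468·1880014414175 = 1759693498945200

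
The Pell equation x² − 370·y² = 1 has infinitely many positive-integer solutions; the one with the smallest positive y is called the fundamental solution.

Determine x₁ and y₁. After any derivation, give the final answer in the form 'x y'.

213859 11118

[19; 4,4,38] for √370; ℓ=3 ⇒ convergent index 5
step 0: (19, 1)  from 19·(1,0) + (0,1)
step 1: (77, 4)  from 4·(19,1) + (1,0)
step 2: (327, 17)  from 4·(77,4) + (19,1)
step 3: (12503, 650)  from 38·(327,17) + (77,4)
step 4: (50339, 2617)  from 4·(12503,650) + (327,17)
step 5: (213859, 11118)  from 4·(50339,2617) + (12503,650)
(x₁, y₁) = (213859, 11118);  213859² − 370·11118² = 1 ✓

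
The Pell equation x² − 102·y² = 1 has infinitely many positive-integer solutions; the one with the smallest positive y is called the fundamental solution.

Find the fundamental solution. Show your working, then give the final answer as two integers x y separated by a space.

101 10

d=102: √d = [10; 10,20] (ℓ=2, even), read p_1/q_1
k=0  a_k=10  p_k/q_k = 10/1
k=1  a_k=10  p_k/q_k = 101/10
fundamental: x₁=101, y₁=10  (since 10201 − 102·100 = 1)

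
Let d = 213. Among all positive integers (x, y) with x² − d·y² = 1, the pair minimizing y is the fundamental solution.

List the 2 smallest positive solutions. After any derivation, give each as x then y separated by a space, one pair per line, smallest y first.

√213 → a₀=14, period (1,1,2,6,1,8,1,6,2,1,1,28); ℓ=12 even so k=11
a_0=14:  p_0=14·1+0=14,  q_0=14·0+1=1
…
a_5=1:  p_5=1·467+73=540,  q_5=1·32+5=37
…
a_7=1:  p_7=1·4787+540=5327,  q_7=1·328+37=365
…
a_9=2:  p_9=2·36749+5327=78825,  q_9=2·2518+365=5401
a_10=1:  p_10=1·78825+36749=115574,  q_10=1·5401+2518=7919
a_11=1:  p_11=1·115574+78825=194399,  q_11=1·7919+5401=13320
fundamental: x₁=194399, y₁=13320  (since 37790971201 − 213·177422400 = 1)
k=2:  x_2 = 194399·194399+213·13320·13320 = 75581942401,  y_2 = 194399·13320+13320·194399 = 5178789360

194399 13320
75581942401 5178789360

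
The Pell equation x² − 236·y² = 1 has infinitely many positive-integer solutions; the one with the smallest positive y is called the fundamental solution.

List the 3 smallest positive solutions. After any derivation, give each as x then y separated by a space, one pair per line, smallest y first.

561799 36570
631236232801 41089978860
709255768702176199 46168618067101710

√236 = [15; 2,1,3,5,1,6,1,5,3,1,2,30, …], period ℓ=12 (even) → k=11
step 0: (15, 1)  from 15·(1,0) + (0,1)
…
step 2: (46, 3)  from 1·(31,2) + (15,1)
step 3: (169, 11)  from 3·(46,3) + (31,2)
step 4: (891, 58)  from 5·(169,11) + (46,3)
step 5: (1060, 69)  from 1·(891,58) + (169,11)
step 6: (7251, 472)  from 6·(1060,69) + (891,58)
step 7: (8311, 541)  from 1·(7251,472) + (1060,69)
step 8: (48806, 3177)  from 5·(8311,541) + (7251,472)
step 9: (154729, 10072)  from 3·(48806,3177) + (8311,541)
step 10: (203535, 13249)  from 1·(154729,10072) + (48806,3177)
step 11: (561799, 36570)  from 2·(203535,13249) + (154729,10072)
(x₁, y₁) = (561799, 36570);  561799² − 236·36570² = 1 ✓
k=2:  x_2 = 561799·561799+236·36570·36570 = 631236232801,  y_2 = 561799·36570+36570·561799 = 41089978860
k=3:  x_3 = 561799·631236232801+236·36570·41089978860 = 709255768702176199,  y_3 = 561799·41089978860+36570·631236232801 = 46168618067101710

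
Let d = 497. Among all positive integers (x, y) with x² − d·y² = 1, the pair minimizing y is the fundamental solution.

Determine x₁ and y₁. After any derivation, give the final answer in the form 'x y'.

d=497: √d = [22; 3,2,2,5,6,5,2,2,3,44] (ℓ=10, even), read p_9/q_9
k=0  a_k=22  p_k/q_k = 22/1
k=1  a_k=3  p_k/q_k = 67/3
k=2  a_k=2  p_k/q_k = 156/7
k=3  a_k=2  p_k/q_k = 379/17
k=4  a_k=5  p_k/q_k = 2051/92
k=5  a_k=6  p_k/q_k = 12685/569
k=6  a_k=5  p_k/q_k = 65476/2937
k=7  a_k=2  p_k/q_k = 143637/6443
k=8  a_k=2  p_k/q_k = 352750/15823
k=9  a_k=3  p_k/q_k = 1201887/53912
fundamental: x₁=1201887, y₁=53912  (since 1444532360769 − 497·2906503744 = 1)

1201887 53912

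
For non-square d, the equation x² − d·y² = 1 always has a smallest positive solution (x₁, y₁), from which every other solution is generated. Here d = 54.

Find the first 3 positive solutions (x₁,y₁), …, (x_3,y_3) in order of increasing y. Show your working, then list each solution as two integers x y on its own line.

485 66
470449 64020
456335045 62099334

[7; 2,1,6,1,2,14] for √54; ℓ=6 ⇒ convergent index 5
k=0  a_k=7  p_k/q_k = 7/1
k=1  a_k=2  p_k/q_k = 15/2
…
k=3  a_k=6  p_k/q_k = 147/20
k=4  a_k=1  p_k/q_k = 169/23
k=5  a_k=2  p_k/q_k = 485/66
fundamental: x₁=485, y₁=66  (since 235225 − 54·4356 = 1)
n=2: (485,66)∘(485,66) = (485·485+54·66·66, 485·66+66·485) = (470449,64020)
n=3: (470449,64020)∘(485,66) = (485·470449+54·66·64020, 485·64020+66·470449) = (456335045,62099334)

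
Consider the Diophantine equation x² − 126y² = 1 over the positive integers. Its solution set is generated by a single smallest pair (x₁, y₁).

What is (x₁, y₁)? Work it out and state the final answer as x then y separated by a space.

449 40

√126 → a₀=11, period (4,2,4,22); ℓ=4 even so k=3
a_0=11:  p_0=11·1+0=11,  q_0=11·0+1=1
…
a_2=2:  p_2=2·45+11=101,  q_2=2·4+1=9
a_3=4:  p_3=4·101+45=449,  q_3=4·9+4=40
→ (449, 40).  Check: 449²=201601, 126·40²=201600, difference 1.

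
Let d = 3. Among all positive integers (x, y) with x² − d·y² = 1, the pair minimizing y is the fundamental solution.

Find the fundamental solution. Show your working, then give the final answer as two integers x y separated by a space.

[1; 1,2] for √3; ℓ=2 ⇒ convergent index 1
i=0: a=1 ⇒ p=1, q=1
i=1: a=1 ⇒ p=2, q=1
→ (2, 1).  Check: 2²=4, 3·1²=3, difference 1.

2 1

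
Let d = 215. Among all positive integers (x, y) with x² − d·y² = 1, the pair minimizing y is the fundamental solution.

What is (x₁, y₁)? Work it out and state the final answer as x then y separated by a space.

44 3

d=215: √d = [14; 1,1,1,28] (ℓ=4, even), read p_3/q_3
k=0  a_k=14  p_k/q_k = 14/1
k=1  a_k=1  p_k/q_k = 15/1
k=2  a_k=1  p_k/q_k = 29/2
k=3  a_k=1  p_k/q_k = 44/3
→ (44, 3).  Check: 44²=1936, 215·3²=1935, difference 1.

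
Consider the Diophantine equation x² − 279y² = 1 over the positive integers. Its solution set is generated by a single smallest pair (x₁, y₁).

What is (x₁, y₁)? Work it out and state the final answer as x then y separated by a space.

√279 = [16; 1,2,2,1,2,2,1,32, …], period ℓ=8 (even) → k=7
i=0: a=16 ⇒ p=16, q=1
…
i=5: a=2 ⇒ p=451, q=27
i=6: a=2 ⇒ p=1069, q=64
i=7: a=1 ⇒ p=1520, q=91
fundamental: x₁=1520, y₁=91  (since 2310400 − 279·8281 = 1)

1520 91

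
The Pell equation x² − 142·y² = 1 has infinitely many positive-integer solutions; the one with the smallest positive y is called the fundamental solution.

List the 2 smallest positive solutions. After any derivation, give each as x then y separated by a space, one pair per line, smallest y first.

143 12
40897 3432

d=142: √d = [11; 1,10,1,22] (ℓ=4, even), read p_3/q_3
i=0: a=11 ⇒ p=11, q=1
i=1: a=1 ⇒ p=12, q=1
i=2: a=10 ⇒ p=131, q=11
i=3: a=1 ⇒ p=143, q=12
(x₁, y₁) = (143, 12);  143² − 142·12² = 1 ✓
k=2:  x_2 = 143·143+142·12·12 = 40897,  y_2 = 143·12+12·143 = 3432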